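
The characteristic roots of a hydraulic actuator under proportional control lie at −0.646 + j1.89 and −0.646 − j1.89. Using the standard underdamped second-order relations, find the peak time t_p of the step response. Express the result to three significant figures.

t_p = π/ω_d with ω_d = 1.89 (the imaginary part), so t_p = 1.66 s.

t_p ≈ 1.66 s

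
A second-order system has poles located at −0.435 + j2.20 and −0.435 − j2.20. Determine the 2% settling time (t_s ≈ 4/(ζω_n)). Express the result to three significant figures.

t_s ≈ 9.20 s

For poles at −σ ± jω_d, ζω_n = σ = 0.435, so t_s ≈ 4/σ = 9.20 s.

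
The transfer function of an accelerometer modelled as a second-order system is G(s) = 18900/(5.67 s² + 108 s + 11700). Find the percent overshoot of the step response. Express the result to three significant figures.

%OS ≈ 51.0%

Dividing through by 5.67: denominator becomes s² + 19.05 s + 2063.
So ω_n = √2063 = 45.4 rad/s and ζ = 19.05/(2·45.4) = 0.210.
%OS = 100 e^{−πζ/√(1−ζ²)} with ζ = 0.210 gives 51.0%.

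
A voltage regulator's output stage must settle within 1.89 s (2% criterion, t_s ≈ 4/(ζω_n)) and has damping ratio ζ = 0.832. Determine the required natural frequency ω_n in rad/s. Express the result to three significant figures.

Rearranging t_s ≈ 4/(ζω_n) gives ω_n = 4/(ζ·t_s) = 4/(0.832 × 1.89) = 2.54 rad/s.

ω_n ≈ 2.54 rad/s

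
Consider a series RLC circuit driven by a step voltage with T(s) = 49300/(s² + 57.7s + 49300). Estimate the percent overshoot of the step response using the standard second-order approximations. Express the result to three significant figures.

Matching coefficients with s² + 2ζω_n s + ω_n² gives ω_n² = 49300 ⇒ ω_n = 222 rad/s, and ζ = 57.7/(2ω_n) = 0.130.
%OS = 100·exp(−πζ/√(1−ζ²)) = 66.3%.

%OS ≈ 66.3%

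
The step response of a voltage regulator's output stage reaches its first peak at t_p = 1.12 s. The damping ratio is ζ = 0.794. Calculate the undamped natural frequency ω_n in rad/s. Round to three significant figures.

ω_n ≈ 4.61 rad/s

Peak time t_p = π/ω_d, so ω_d = π/t_p = π/1.12 = 2.80 rad/s.
ω_n = ω_d/√(1−ζ²) = 2.80/√0.370 = 4.61 rad/s.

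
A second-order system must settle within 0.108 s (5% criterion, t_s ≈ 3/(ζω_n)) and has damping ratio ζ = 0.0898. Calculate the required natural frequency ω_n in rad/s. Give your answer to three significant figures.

Rearranging t_s ≈ 3/(ζω_n) gives ω_n = 3/(ζ·t_s) = 3/(0.0898 × 0.108) = 309 rad/s.

ω_n ≈ 309 rad/s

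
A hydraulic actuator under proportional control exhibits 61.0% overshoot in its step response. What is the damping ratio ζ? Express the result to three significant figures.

ζ ≈ 0.155

ζ = −ln(OS)/√(π² + (ln OS)²). With OS = 0.610, ln OS = −0.4943 and ζ = 0.4943/3.180 = 0.155.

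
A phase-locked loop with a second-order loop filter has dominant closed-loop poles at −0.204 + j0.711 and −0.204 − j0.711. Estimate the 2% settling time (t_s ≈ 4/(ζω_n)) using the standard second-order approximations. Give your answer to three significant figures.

t_s ≈ 19.6 s

For poles at −σ ± jω_d, ζω_n = σ = 0.204, so t_s ≈ 4/σ = 19.6 s.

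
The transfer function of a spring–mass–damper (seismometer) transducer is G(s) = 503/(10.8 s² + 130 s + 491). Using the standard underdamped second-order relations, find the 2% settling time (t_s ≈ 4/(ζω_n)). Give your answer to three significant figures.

Dividing through by 10.8: denominator becomes s² + 12.04 s + 45.46.
So ω_n = √45.46 = 6.74 rad/s and ζ = 12.04/(2·6.74) = 0.893.
t_s ≈ 4/(ζω_n) = 0.665 s.

t_s ≈ 0.665 s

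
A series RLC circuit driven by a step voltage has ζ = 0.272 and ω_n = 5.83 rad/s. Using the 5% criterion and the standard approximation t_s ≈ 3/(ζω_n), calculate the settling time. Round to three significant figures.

t_s ≈ 1.89 s

t_s ≈ 3/(ζω_n) = 3/(0.272 × 5.83) = 1.89 s.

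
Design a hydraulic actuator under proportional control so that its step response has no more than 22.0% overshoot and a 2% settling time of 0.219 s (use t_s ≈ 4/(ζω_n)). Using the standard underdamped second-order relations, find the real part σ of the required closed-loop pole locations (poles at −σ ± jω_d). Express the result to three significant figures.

The settling-time spec alone fixes σ = ζω_n = 4/t_s = 4/0.219 = 18.3.
(Overshoot then fixes ζ = 0.434 and hence ω_d = σ·√(1−ζ²)/ζ = 37.9 rad/s.)

σ ≈ 18.3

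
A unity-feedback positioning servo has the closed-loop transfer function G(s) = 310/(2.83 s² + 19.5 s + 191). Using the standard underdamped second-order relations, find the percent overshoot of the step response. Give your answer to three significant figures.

Dividing through by 2.83: denominator becomes s² + 6.890 s + 67.49.
So ω_n = √67.49 = 8.22 rad/s and ζ = 6.890/(2·8.22) = 0.419.
Overshoot: exp(−π·0.419/√(1−0.419²)) = 0.234, i.e. 23.4%.

%OS ≈ 23.4%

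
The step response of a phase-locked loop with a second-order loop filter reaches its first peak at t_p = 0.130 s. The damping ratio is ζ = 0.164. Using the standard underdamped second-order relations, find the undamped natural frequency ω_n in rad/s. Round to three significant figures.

ω_n ≈ 24.5 rad/s

Peak time t_p = π/ω_d, so ω_d = π/t_p = π/0.130 = 24.2 rad/s.
ω_n = ω_d/√(1−ζ²) = 24.2/√0.973 = 24.5 rad/s.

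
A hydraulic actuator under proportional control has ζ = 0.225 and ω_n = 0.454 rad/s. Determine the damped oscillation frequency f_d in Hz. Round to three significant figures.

ω_d = ω_n√(1−ζ²) = 0.454·√0.949 = 0.442 rad/s.
f_d = ω_d/(2π) = 0.0704 Hz.

f_d ≈ 0.0704 Hz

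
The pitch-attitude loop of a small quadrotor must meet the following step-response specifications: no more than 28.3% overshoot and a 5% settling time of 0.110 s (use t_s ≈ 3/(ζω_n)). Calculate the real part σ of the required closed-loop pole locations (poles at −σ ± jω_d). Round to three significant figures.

σ ≈ 27.3

The settling-time spec alone fixes σ = ζω_n = 3/t_s = 3/0.110 = 27.3.
(Overshoot then fixes ζ = 0.373 and hence ω_d = σ·√(1−ζ²)/ζ = 67.9 rad/s.)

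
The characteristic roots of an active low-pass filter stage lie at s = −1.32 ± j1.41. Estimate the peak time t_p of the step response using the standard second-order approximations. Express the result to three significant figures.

t_p = π/ω_d with ω_d = 1.41 (the imaginary part), so t_p = 2.23 s.

t_p ≈ 2.23 s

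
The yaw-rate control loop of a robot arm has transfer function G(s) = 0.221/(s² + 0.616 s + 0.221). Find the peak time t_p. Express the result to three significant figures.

t_p ≈ 8.85 s

Matching coefficients with s² + 2ζω_n s + ω_n² gives ω_n² = 0.221 ⇒ ω_n = 0.470 rad/s, and ζ = 0.616/(2ω_n) = 0.655.
The damped frequency ω_d = ω_n√(1−ζ²) = 0.355 rad/s. Then t_p = π/ω_d = 8.85 s.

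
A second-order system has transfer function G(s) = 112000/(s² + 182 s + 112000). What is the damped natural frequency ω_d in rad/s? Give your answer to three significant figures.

ω_d ≈ 322 rad/s

Matching coefficients with s² + 2ζω_n s + ω_n² gives ω_n² = 112000 ⇒ ω_n = 335 rad/s, and ζ = 182/(2ω_n) = 0.272.
ω_d = ω_n√(1−ζ²) = 322 rad/s.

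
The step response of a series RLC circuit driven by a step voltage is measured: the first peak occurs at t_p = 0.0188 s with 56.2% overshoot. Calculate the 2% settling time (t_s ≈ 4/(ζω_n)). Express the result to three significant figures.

t_s ≈ 0.130 s

The overshoot fixes ζ = −ln(OS)/√(π²+ln²(OS)) = 0.180.
t_p = π/ω_d ⇒ ω_d = 167 rad/s; then ω_n = ω_d/√(1−ζ²) = 170 rad/s.
t_s ≈ 4/(ζω_n) = 4/(0.180·170) = 0.130 s.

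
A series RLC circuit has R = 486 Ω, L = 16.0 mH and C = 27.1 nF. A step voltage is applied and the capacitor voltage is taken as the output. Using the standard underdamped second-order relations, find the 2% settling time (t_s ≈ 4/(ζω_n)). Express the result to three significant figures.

For a series RLC circuit (capacitor voltage as output), ω_n = 1/√(LC) = 1/√(16.0 mH · 27.1 nF) = 48000 rad/s.
ζ = (R/2)·√(C/L) = (486/2)·√(27.1 nF/16.0 mH) = 0.316.
t_s ≈ 4/(ζω_n) = 0.000263 s.

t_s ≈ 0.000263 s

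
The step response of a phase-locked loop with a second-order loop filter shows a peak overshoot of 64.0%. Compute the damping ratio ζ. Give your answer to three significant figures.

From %OS = 100·exp(−πζ/√(1−ζ²)), invert to get ζ = −ln(OS)/√(π² + ln²(OS)) with OS = 0.640.
−ln 0.640 = 0.4463, so ζ = 0.4463/√(π² + 0.1992) = 0.141.

ζ ≈ 0.141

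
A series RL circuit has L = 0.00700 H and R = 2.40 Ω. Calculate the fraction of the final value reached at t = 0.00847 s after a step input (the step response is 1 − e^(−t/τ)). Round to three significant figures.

y/y_∞ ≈ 0.945

τ = L/R = 0.00700/2.40 = 0.00292 s.
y(t)/y_∞ = 1 − e^(−t/τ) = 1 − e^(−0.00847/0.00292) = 1 − e^(−2.90) = 0.945.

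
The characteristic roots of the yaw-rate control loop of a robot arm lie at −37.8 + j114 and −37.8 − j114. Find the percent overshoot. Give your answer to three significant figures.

|pole| = ω_n = √(37.8² + 114²) = 120 rad/s; ζ = cos θ = σ/ω_n = 0.315.
%OS = 100·exp(−πζ/√(1−ζ²)) = 35.3%.

%OS ≈ 35.3%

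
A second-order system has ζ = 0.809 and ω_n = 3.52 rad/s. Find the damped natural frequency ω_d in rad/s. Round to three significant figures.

ω_d ≈ 2.07 rad/s

ω_d = ω_n√(1−ζ²) = 3.52·√0.346 = 2.07 rad/s.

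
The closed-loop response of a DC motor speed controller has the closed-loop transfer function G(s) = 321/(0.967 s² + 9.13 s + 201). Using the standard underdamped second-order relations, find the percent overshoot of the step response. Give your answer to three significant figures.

Dividing through by 0.967: denominator becomes s² + 9.442 s + 207.9.
So ω_n = √207.9 = 14.4 rad/s and ζ = 9.442/(2·14.4) = 0.327.
%OS = 100·exp(−πζ/√(1−ζ²)) = 33.7%.

%OS ≈ 33.7%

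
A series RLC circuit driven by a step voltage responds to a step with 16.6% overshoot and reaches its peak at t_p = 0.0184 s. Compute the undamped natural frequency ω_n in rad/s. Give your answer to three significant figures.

From the overshoot, ζ = −ln(OS)/√(π²+ln²(OS)) = 0.496.
t_p = π/ω_d ⇒ ω_d = 171 rad/s; then ω_n = ω_d/√(1−ζ²) = 197 rad/s.

ω_n ≈ 197 rad/s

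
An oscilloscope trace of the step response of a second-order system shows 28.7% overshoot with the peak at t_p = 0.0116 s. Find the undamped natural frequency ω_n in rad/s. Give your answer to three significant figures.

ω_n ≈ 291 rad/s

The overshoot fixes ζ = −ln(OS)/√(π²+ln²(OS)) = 0.369.
From t_p = π/ω_d, ω_d = π/0.0116 = 271 rad/s, so ω_n = ω_d/√(1−ζ²) = 291 rad/s.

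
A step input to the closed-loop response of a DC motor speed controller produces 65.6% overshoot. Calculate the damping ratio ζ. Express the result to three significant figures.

Inverting the overshoot relation: ζ = |ln 0.656|/√(π² + ln²0.656) = 0.133.

ζ ≈ 0.133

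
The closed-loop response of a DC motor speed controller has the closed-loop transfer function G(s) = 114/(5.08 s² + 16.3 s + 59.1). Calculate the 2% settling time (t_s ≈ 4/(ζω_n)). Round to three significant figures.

Dividing through by 5.08: denominator becomes s² + 3.209 s + 11.63.
So ω_n = √11.63 = 3.41 rad/s and ζ = 3.209/(2·3.41) = 0.470.
t_s ≈ 4/(ζω_n) = 2.49 s.

t_s ≈ 2.49 s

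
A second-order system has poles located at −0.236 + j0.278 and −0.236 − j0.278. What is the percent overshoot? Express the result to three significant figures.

%OS ≈ 6.95%

With σ = 0.236, ω_d = 0.278: ω_n = √(σ²+ω_d²) = 0.365 rad/s, ζ = σ/ω_n = 0.647.
Overshoot: exp(−π·0.647/√(1−0.647²)) = 0.0695, i.e. 6.95%.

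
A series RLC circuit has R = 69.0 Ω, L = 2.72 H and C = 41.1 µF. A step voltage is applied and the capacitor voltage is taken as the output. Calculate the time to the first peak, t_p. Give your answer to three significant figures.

t_p ≈ 0.0335 s

For a series RLC circuit (capacitor voltage as output), ω_n = 1/√(LC) = 1/√(2.72 H · 41.1 µF) = 94.6 rad/s.
ζ = (R/2)·√(C/L) = (69.0/2)·√(41.1 µF/2.72 H) = 0.134.
ω_d = ω_n√(1−ζ²) = 93.7 rad/s. t_p = π/ω_d = 0.0335 s.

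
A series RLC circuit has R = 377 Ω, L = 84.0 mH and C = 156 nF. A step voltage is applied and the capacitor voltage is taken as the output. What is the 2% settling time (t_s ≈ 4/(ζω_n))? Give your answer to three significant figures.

For a series RLC circuit (capacitor voltage as output), ω_n = 1/√(LC) = 1/√(84.0 mH · 156 nF) = 8740 rad/s.
ζ = (R/2)·√(C/L) = (377/2)·√(156 nF/84.0 mH) = 0.257.
t_s ≈ 4/(ζω_n) = 0.00178 s.

t_s ≈ 0.00178 s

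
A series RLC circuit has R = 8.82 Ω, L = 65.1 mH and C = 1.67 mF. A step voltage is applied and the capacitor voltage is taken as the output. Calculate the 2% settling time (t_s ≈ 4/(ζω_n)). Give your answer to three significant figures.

t_s ≈ 0.0590 s

For a series RLC circuit (capacitor voltage as output), ω_n = 1/√(LC) = 1/√(65.1 mH · 1.67 mF) = 95.9 rad/s.
ζ = (R/2)·√(C/L) = (8.82/2)·√(1.67 mF/65.1 mH) = 0.706.
t_s ≈ 4/(ζω_n) = 0.0590 s.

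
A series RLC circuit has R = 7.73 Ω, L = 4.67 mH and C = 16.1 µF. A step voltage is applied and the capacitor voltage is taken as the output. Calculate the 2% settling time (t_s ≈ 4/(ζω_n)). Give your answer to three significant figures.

t_s ≈ 0.00483 s

For a series RLC circuit (capacitor voltage as output), ω_n = 1/√(LC) = 1/√(4.67 mH · 16.1 µF) = 3650 rad/s.
ζ = (R/2)·√(C/L) = (7.73/2)·√(16.1 µF/4.67 mH) = 0.227.
t_s ≈ 4/(ζω_n) = 0.00483 s.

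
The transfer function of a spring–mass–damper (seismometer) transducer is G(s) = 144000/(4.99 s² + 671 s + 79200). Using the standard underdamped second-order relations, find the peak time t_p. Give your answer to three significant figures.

t_p ≈ 0.0295 s

Dividing through by 4.99: denominator becomes s² + 134.5 s + 15870.
So ω_n = √15870 = 126 rad/s and ζ = 134.5/(2·126) = 0.534.
ω_d = 126·√(1 − 0.534²) = 107 rad/s. t_p = π/ω_d = 0.0295 s.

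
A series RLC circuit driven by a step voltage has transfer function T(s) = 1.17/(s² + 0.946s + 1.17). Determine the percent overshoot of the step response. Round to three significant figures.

%OS ≈ 21.7%

Comparing the denominator to s² + 2ζω_n s + ω_n²: ω_n = √1.17 = 1.08 rad/s, and 2ζω_n = 0.946 so ζ = 0.946/(2·1.08) = 0.437.
Overshoot: exp(−π·0.437/√(1−0.437²)) = 0.217, i.e. 21.7%.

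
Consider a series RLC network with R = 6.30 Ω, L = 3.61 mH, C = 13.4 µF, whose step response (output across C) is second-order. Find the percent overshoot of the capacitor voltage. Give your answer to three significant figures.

%OS ≈ 54.1%

For a series RLC circuit (capacitor voltage as output), ω_n = 1/√(LC) = 1/√(3.61 mH · 13.4 µF) = 4550 rad/s.
ζ = (R/2)·√(C/L) = (6.30/2)·√(13.4 µF/3.61 mH) = 0.192.
%OS = 100 e^{−πζ/√(1−ζ²)} with ζ = 0.192 gives 54.1%.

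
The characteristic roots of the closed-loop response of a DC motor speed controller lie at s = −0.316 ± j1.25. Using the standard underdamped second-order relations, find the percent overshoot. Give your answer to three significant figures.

%OS ≈ 45.2%

|pole| = ω_n = √(0.316² + 1.25²) = 1.29 rad/s; ζ = cos θ = σ/ω_n = 0.245.
%OS = 100 e^{−πζ/√(1−ζ²)} with ζ = 0.245 gives 45.2%.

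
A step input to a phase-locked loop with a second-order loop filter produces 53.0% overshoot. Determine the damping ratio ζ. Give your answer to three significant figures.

ζ ≈ 0.198

From %OS = 100·exp(−πζ/√(1−ζ²)), invert to get ζ = −ln(OS)/√(π² + ln²(OS)) with OS = 0.530.
−ln 0.530 = 0.6349, so ζ = 0.6349/√(π² + 0.4031) = 0.198.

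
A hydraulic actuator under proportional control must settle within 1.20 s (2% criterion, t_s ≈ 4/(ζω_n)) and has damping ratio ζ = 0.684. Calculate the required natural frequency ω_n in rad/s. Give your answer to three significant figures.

ω_n ≈ 4.87 rad/s

Rearranging t_s ≈ 4/(ζω_n) gives ω_n = 4/(ζ·t_s) = 4/(0.684 × 1.20) = 4.87 rad/s.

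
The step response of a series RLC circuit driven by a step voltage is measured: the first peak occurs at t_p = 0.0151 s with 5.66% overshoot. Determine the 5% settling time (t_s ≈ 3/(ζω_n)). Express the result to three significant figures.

t_s ≈ 0.0158 s

ζ from %OS: ζ = |ln 0.0566|/√(π²+ln²0.0566) = 0.675.
From t_p = π/ω_d, ω_d = π/0.0151 = 208 rad/s, so ω_n = ω_d/√(1−ζ²) = 282 rad/s.
t_s ≈ 3/(ζω_n) = 3/(0.675·282) = 0.0158 s.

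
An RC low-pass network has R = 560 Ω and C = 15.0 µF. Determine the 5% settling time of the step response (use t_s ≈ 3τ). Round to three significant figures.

t_s ≈ 0.0252 s

τ = RC = 560 × 15.0 µF = 0.00840 s.
t_s ≈ 3τ = 0.0252 s.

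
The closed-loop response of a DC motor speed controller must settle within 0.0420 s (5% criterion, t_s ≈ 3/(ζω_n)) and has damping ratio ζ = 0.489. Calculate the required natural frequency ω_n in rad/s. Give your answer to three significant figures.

Rearranging t_s ≈ 3/(ζω_n) gives ω_n = 3/(ζ·t_s) = 3/(0.489 × 0.0420) = 146 rad/s.

ω_n ≈ 146 rad/s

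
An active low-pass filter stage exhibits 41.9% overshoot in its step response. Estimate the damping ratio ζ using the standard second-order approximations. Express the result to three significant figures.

From %OS = 100·exp(−πζ/√(1−ζ²)), invert to get ζ = −ln(OS)/√(π² + ln²(OS)) with OS = 0.419.
−ln 0.419 = 0.8699, so ζ = 0.8699/√(π² + 0.7567) = 0.267.

ζ ≈ 0.267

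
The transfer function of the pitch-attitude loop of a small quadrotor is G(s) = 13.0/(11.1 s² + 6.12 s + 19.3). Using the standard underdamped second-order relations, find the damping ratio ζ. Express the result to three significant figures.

Dividing through by 11.1: denominator becomes s² + 0.5514 s + 1.739.
So ω_n = √1.739 = 1.32 rad/s and ζ = 0.5514/(2·1.32) = 0.209.

ζ ≈ 0.209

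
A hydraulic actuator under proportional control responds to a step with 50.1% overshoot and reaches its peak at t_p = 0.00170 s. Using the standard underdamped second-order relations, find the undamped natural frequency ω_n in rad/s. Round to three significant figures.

ω_n ≈ 1890 rad/s

From the overshoot, ζ = −ln(OS)/√(π²+ln²(OS)) = 0.215.
From t_p = π/ω_d, ω_d = π/0.00170 = 1850 rad/s, so ω_n = ω_d/√(1−ζ²) = 1890 rad/s.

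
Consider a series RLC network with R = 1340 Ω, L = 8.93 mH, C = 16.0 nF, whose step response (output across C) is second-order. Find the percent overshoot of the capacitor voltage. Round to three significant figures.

For a series RLC circuit (capacitor voltage as output), ω_n = 1/√(LC) = 1/√(8.93 mH · 16.0 nF) = 83700 rad/s.
ζ = (R/2)·√(C/L) = (1340/2)·√(16.0 nF/8.93 mH) = 0.897.
%OS = 100·exp(−πζ/√(1−ζ²)) = 0.171%.

%OS ≈ 0.171%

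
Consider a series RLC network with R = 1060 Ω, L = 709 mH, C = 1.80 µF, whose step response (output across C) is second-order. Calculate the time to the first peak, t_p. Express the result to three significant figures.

For a series RLC circuit (capacitor voltage as output), ω_n = 1/√(LC) = 1/√(709 mH · 1.80 µF) = 885 rad/s.
ζ = (R/2)·√(C/L) = (1060/2)·√(1.80 µF/709 mH) = 0.844.
ω_d = 885·√(1 − 0.844²) = 474 rad/s. t_p = π/ω_d = 0.00663 s.

t_p ≈ 0.00663 s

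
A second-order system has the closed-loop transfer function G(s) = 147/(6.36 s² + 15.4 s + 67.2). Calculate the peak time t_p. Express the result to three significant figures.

t_p ≈ 1.04 s

Dividing through by 6.36: denominator becomes s² + 2.421 s + 10.57.
So ω_n = √10.57 = 3.25 rad/s and ζ = 2.421/(2·3.25) = 0.372.
ω_d = ω_n√(1−ζ²) = 3.02 rad/s. t_p = π/ω_d = 1.04 s.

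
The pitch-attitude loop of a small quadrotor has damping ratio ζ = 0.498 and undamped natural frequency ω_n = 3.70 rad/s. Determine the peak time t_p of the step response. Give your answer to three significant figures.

t_p ≈ 0.979 s

The damped frequency is ω_d = ω_n√(1−ζ²) = 3.70·√(1−0.248) = 3.21 rad/s.
Peak time t_p = π/ω_d = π/3.21 = 0.979 s.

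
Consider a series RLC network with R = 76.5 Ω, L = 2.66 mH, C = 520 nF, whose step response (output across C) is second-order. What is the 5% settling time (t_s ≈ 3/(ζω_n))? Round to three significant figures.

t_s ≈ 0.000209 s

For a series RLC circuit (capacitor voltage as output), ω_n = 1/√(LC) = 1/√(2.66 mH · 520 nF) = 26900 rad/s.
ζ = (R/2)·√(C/L) = (76.5/2)·√(520 nF/2.66 mH) = 0.535.
t_s ≈ 3/(ζω_n) = 0.000209 s.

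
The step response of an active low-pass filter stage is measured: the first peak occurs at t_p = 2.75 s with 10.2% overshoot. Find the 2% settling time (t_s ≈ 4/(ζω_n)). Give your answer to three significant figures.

t_s ≈ 4.82 s

The overshoot fixes ζ = −ln(OS)/√(π²+ln²(OS)) = 0.588.
t_p = π/ω_d ⇒ ω_d = 1.14 rad/s; then ω_n = ω_d/√(1−ζ²) = 1.41 rad/s.
t_s ≈ 4/(ζω_n) = 4/(0.588·1.41) = 4.82 s.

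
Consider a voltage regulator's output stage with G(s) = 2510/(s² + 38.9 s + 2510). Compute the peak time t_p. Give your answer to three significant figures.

Matching coefficients with s² + 2ζω_n s + ω_n² gives ω_n² = 2510 ⇒ ω_n = 50.1 rad/s, and ζ = 38.9/(2ω_n) = 0.388.
The damped frequency ω_d = ω_n√(1−ζ²) = 46.2 rad/s. Then t_p = π/ω_d = 0.0680 s.

t_p ≈ 0.0680 s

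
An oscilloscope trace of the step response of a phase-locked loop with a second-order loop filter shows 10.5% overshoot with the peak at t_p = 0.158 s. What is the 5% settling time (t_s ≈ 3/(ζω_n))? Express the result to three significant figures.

t_s ≈ 0.210 s

The overshoot fixes ζ = −ln(OS)/√(π²+ln²(OS)) = 0.583.
From t_p = π/ω_d, ω_d = π/0.158 = 19.9 rad/s, so ω_n = ω_d/√(1−ζ²) = 24.5 rad/s.
t_s ≈ 3/(ζω_n) = 3/(0.583·24.5) = 0.210 s.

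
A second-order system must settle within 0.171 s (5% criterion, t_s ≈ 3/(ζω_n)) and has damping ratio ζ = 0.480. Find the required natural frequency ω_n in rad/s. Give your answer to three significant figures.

Rearranging t_s ≈ 3/(ζω_n) gives ω_n = 3/(ζ·t_s) = 3/(0.480 × 0.171) = 36.5 rad/s.

ω_n ≈ 36.5 rad/s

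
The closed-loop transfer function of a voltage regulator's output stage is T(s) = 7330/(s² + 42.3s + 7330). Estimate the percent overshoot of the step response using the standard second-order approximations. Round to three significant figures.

%OS ≈ 44.9%

Matching coefficients with s² + 2ζω_n s + ω_n² gives ω_n² = 7330 ⇒ ω_n = 85.6 rad/s, and ζ = 42.3/(2ω_n) = 0.247.
Overshoot: exp(−π·0.247/√(1−0.247²)) = 0.449, i.e. 44.9%.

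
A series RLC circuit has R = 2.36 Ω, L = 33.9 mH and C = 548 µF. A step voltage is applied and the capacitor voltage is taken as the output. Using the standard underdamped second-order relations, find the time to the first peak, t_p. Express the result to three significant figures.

For a series RLC circuit (capacitor voltage as output), ω_n = 1/√(LC) = 1/√(33.9 mH · 548 µF) = 232 rad/s.
ζ = (R/2)·√(C/L) = (2.36/2)·√(548 µF/33.9 mH) = 0.150.
ω_d = 232·√(1 − 0.150²) = 229 rad/s. t_p = π/ω_d = 0.0137 s.

t_p ≈ 0.0137 s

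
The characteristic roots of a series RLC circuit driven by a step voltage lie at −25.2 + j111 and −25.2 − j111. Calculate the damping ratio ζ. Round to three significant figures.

|pole| = ω_n = √(25.2² + 111²) = 114 rad/s; ζ = cos θ = σ/ω_n = 0.221.

ζ ≈ 0.221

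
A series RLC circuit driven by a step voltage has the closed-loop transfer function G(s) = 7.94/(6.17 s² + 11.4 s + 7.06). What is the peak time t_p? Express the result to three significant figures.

Dividing through by 6.17: denominator becomes s² + 1.848 s + 1.144.
So ω_n = √1.144 = 1.07 rad/s and ζ = 1.848/(2·1.07) = 0.864.
The damped frequency ω_d = ω_n√(1−ζ²) = 0.539 rad/s. t_p = π/ω_d = 5.83 s.

t_p ≈ 5.83 s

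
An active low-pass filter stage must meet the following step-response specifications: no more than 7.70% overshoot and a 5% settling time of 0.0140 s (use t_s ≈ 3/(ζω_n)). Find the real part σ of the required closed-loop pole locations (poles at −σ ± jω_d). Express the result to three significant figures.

The settling-time spec alone fixes σ = ζω_n = 3/t_s = 3/0.0140 = 214.
(Overshoot then fixes ζ = 0.632 and hence ω_d = σ·√(1−ζ²)/ζ = 263 rad/s.)

σ ≈ 214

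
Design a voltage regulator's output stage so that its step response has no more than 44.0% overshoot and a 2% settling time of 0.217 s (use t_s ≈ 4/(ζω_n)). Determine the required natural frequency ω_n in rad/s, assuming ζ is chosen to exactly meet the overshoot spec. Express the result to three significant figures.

Inverting the overshoot relation: ζ = |ln 0.440|/√(π² + ln²0.440) = 0.253.
Then ω_n = 4/(ζ t_s) = 4/(0.253 × 0.217) = 72.9 rad/s.

ω_n ≈ 72.9 rad/s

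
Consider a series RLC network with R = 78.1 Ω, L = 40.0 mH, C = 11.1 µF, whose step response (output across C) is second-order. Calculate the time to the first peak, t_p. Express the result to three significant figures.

For a series RLC circuit (capacitor voltage as output), ω_n = 1/√(LC) = 1/√(40.0 mH · 11.1 µF) = 1500 rad/s.
ζ = (R/2)·√(C/L) = (78.1/2)·√(11.1 µF/40.0 mH) = 0.651.
ω_d = 1500·√(1 − 0.651²) = 1140 rad/s. t_p = π/ω_d = 0.00276 s.

t_p ≈ 0.00276 s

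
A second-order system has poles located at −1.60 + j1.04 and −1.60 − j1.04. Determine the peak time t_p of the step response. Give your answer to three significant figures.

t_p ≈ 3.02 s

t_p = π/ω_d with ω_d = 1.04 (the imaginary part), so t_p = 3.02 s.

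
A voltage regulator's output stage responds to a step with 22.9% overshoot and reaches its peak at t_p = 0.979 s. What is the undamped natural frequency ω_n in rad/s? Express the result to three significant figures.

ω_n ≈ 3.54 rad/s

From the overshoot, ζ = −ln(OS)/√(π²+ln²(OS)) = 0.425.
t_p = π/ω_d ⇒ ω_d = 3.21 rad/s; then ω_n = ω_d/√(1−ζ²) = 3.54 rad/s.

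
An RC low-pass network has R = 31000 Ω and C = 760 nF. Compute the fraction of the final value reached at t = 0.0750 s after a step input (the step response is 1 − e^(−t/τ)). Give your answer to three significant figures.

y/y_∞ ≈ 0.959

τ = RC = 31000 × 760 nF = 0.0236 s.
y(t)/y_∞ = 1 − e^(−t/τ) = 1 − e^(−0.0750/0.0236) = 1 − e^(−3.18) = 0.959.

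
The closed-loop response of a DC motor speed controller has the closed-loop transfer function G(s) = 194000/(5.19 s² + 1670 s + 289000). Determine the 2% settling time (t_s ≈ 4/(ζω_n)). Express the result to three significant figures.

t_s ≈ 0.0249 s

Dividing through by 5.19: denominator becomes s² + 321.8 s + 55680.
So ω_n = √55680 = 236 rad/s and ζ = 321.8/(2·236) = 0.682.
t_s ≈ 4/(ζω_n) = 0.0249 s.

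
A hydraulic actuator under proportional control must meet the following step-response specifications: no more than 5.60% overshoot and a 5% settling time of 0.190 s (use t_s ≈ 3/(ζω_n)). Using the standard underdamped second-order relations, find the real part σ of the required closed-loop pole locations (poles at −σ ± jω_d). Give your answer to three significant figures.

σ ≈ 15.8

The settling-time spec alone fixes σ = ζω_n = 3/t_s = 3/0.190 = 15.8.
(Overshoot then fixes ζ = 0.676 and hence ω_d = σ·√(1−ζ²)/ζ = 17.2 rad/s.)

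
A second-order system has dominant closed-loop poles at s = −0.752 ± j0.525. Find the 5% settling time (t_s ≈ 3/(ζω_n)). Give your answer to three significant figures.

t_s ≈ 3.99 s

For poles at −σ ± jω_d, ζω_n = σ = 0.752, so t_s ≈ 3/σ = 3.99 s.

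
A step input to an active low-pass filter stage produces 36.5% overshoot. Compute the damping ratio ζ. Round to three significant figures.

From %OS = 100·exp(−πζ/√(1−ζ²)), invert to get ζ = −ln(OS)/√(π² + ln²(OS)) with OS = 0.365.
−ln 0.365 = 1.008, so ζ = 1.008/√(π² + 1.016) = 0.305.

ζ ≈ 0.305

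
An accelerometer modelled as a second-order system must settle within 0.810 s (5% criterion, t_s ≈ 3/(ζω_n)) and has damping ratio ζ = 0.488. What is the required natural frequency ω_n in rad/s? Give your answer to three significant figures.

ω_n ≈ 7.59 rad/s

Rearranging t_s ≈ 3/(ζω_n) gives ω_n = 3/(ζ·t_s) = 3/(0.488 × 0.810) = 7.59 rad/s.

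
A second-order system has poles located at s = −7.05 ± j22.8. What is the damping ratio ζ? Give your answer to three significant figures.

The poles are at −σ ± jω_d with σ = 7.05 and ω_d = 22.8, so ω_n = √(σ²+ω_d²) = 23.9 rad/s and ζ = σ/ω_n = 0.295.

ζ ≈ 0.295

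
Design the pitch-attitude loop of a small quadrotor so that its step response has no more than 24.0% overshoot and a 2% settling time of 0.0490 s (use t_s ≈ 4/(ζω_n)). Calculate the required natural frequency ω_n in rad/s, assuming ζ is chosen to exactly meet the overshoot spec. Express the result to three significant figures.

ζ = −ln(OS)/√(π² + (ln OS)²). With OS = 0.240, ln OS = −1.427 and ζ = 1.427/3.451 = 0.414.
From t_s ≈ 4/(ζω_n): ω_n = 4/(ζ·t_s) = 4/(0.414·0.0490) = 197 rad/s.

ω_n ≈ 197 rad/s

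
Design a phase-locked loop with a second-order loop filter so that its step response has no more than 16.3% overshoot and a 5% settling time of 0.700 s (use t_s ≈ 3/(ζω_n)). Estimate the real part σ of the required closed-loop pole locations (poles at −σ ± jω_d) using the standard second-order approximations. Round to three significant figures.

The settling-time spec alone fixes σ = ζω_n = 3/t_s = 3/0.700 = 4.29.
(Overshoot then fixes ζ = 0.500 and hence ω_d = σ·√(1−ζ²)/ζ = 7.42 rad/s.)

σ ≈ 4.29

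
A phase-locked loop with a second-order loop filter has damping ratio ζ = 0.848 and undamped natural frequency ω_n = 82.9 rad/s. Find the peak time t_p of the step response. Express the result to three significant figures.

t_p ≈ 0.0715 s

The damped frequency is ω_d = ω_n√(1−ζ²) = 82.9·√(1−0.719) = 43.9 rad/s.
Peak time t_p = π/ω_d = π/43.9 = 0.0715 s.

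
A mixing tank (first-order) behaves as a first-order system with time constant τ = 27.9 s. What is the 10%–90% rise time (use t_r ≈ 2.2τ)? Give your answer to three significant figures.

t_r ≈ 61.4 s

t_r ≈ 2.2τ = 61.4 s.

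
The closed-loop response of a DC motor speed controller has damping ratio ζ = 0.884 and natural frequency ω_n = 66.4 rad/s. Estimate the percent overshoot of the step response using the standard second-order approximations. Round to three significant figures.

%OS ≈ 0.263%

For an underdamped second-order system, %OS = 100·exp(−πζ/√(1−ζ²)).
πζ/√(1−ζ²) = π·0.884/√(1−0.781) = 5.941, so %OS = 100·e^(−5.941) = 0.263%.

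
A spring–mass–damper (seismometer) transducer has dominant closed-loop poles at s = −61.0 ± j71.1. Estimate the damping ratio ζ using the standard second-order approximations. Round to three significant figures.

ζ ≈ 0.651

|pole| = ω_n = √(61.0² + 71.1²) = 93.7 rad/s; ζ = cos θ = σ/ω_n = 0.651.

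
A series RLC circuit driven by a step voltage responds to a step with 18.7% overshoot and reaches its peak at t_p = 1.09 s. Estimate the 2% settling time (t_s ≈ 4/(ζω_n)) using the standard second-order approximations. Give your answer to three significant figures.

ζ from %OS: ζ = |ln 0.187|/√(π²+ln²0.187) = 0.471.
t_p = π/ω_d ⇒ ω_d = 2.88 rad/s; then ω_n = ω_d/√(1−ζ²) = 3.27 rad/s.
t_s ≈ 4/(ζω_n) = 4/(0.471·3.27) = 2.60 s.

t_s ≈ 2.60 s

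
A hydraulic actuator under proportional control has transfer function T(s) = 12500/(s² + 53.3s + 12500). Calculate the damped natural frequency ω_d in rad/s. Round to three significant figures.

ω_d ≈ 109 rad/s

Matching coefficients with s² + 2ζω_n s + ω_n² gives ω_n² = 12500 ⇒ ω_n = 112 rad/s, and ζ = 53.3/(2ω_n) = 0.238.
ω_d = ω_n√(1−ζ²) = 109 rad/s.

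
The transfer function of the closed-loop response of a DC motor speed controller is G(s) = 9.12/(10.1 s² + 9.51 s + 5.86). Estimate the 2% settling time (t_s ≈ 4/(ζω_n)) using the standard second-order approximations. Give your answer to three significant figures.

Dividing through by 10.1: denominator becomes s² + 0.9416 s + 0.5802.
So ω_n = √0.5802 = 0.762 rad/s and ζ = 0.9416/(2·0.762) = 0.618.
t_s ≈ 4/(ζω_n) = 8.50 s.

t_s ≈ 8.50 s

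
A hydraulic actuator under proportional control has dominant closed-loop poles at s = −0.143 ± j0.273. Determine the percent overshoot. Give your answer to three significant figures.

|pole| = ω_n = √(0.143² + 0.273²) = 0.308 rad/s; ζ = cos θ = σ/ω_n = 0.464.
Overshoot: exp(−π·0.464/√(1−0.464²)) = 0.193, i.e. 19.3%.

%OS ≈ 19.3%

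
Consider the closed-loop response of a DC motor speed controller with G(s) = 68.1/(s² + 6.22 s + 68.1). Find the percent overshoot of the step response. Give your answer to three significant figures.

Matching coefficients with s² + 2ζω_n s + ω_n² gives ω_n² = 68.1 ⇒ ω_n = 8.25 rad/s, and ζ = 6.22/(2ω_n) = 0.377.
%OS = 100 e^{−πζ/√(1−ζ²)} with ζ = 0.377 gives 27.9%.

%OS ≈ 27.9%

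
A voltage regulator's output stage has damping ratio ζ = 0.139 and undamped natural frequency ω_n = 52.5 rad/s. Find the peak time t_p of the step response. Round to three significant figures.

t_p ≈ 0.0604 s

The damped frequency is ω_d = ω_n√(1−ζ²) = 52.5·√(1−0.0193) = 52.0 rad/s.
Peak time t_p = π/ω_d = π/52.0 = 0.0604 s.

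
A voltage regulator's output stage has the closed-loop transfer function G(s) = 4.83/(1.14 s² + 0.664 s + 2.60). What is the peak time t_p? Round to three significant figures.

Dividing through by 1.14: denominator becomes s² + 0.5825 s + 2.281.
So ω_n = √2.281 = 1.51 rad/s and ζ = 0.5825/(2·1.51) = 0.193.
ω_d = 1.51·√(1 − 0.193²) = 1.48 rad/s. t_p = π/ω_d = 2.12 s.

t_p ≈ 2.12 s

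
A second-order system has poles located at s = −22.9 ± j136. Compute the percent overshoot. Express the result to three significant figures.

%OS ≈ 58.9%

|pole| = ω_n = √(22.9² + 136²) = 138 rad/s; ζ = cos θ = σ/ω_n = 0.166.
%OS = 100 e^{−πζ/√(1−ζ²)} with ζ = 0.166 gives 58.9%.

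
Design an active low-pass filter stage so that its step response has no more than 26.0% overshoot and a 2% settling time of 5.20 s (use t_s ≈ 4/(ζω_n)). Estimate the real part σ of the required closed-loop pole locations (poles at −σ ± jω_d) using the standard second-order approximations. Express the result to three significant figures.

σ ≈ 0.769

The settling-time spec alone fixes σ = ζω_n = 4/t_s = 4/5.20 = 0.769.
(Overshoot then fixes ζ = 0.394 and hence ω_d = σ·√(1−ζ²)/ζ = 1.79 rad/s.)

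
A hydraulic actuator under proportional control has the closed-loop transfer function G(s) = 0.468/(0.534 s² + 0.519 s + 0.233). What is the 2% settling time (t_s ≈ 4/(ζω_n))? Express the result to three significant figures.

t_s ≈ 8.23 s

Dividing through by 0.534: denominator becomes s² + 0.9719 s + 0.4363.
So ω_n = √0.4363 = 0.661 rad/s and ζ = 0.9719/(2·0.661) = 0.736.
t_s ≈ 4/(ζω_n) = 8.23 s.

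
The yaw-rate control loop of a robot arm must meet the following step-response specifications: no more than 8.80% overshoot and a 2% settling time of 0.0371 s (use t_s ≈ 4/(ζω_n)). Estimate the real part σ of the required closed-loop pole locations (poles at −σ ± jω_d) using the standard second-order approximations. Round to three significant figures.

σ ≈ 108

The settling-time spec alone fixes σ = ζω_n = 4/t_s = 4/0.0371 = 108.
(Overshoot then fixes ζ = 0.612 and hence ω_d = σ·√(1−ζ²)/ζ = 139 rad/s.)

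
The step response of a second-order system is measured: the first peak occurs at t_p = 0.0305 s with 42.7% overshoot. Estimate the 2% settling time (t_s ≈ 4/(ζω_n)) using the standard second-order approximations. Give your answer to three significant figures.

t_s ≈ 0.143 s

From the overshoot, ζ = −ln(OS)/√(π²+ln²(OS)) = 0.261.
From t_p = π/ω_d, ω_d = π/0.0305 = 103 rad/s, so ω_n = ω_d/√(1−ζ²) = 107 rad/s.
t_s ≈ 4/(ζω_n) = 4/(0.261·107) = 0.143 s.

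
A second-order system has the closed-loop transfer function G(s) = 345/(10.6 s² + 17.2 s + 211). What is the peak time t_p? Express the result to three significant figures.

t_p ≈ 0.716 s

Dividing through by 10.6: denominator becomes s² + 1.623 s + 19.91.
So ω_n = √19.91 = 4.46 rad/s and ζ = 1.623/(2·4.46) = 0.182.
ω_d = 4.46·√(1 − 0.182²) = 4.39 rad/s. t_p = π/ω_d = 0.716 s.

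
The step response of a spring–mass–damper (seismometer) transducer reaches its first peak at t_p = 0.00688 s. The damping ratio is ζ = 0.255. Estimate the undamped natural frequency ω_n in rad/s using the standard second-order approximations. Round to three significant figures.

Peak time t_p = π/ω_d, so ω_d = π/t_p = π/0.00688 = 457 rad/s.
ω_n = ω_d/√(1−ζ²) = 457/√0.935 = 472 rad/s.

ω_n ≈ 472 rad/s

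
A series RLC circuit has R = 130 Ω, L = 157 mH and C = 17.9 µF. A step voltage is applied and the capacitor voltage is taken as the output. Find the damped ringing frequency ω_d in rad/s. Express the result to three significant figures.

ω_d ≈ 429 rad/s

For a series RLC circuit (capacitor voltage as output), ω_n = 1/√(LC) = 1/√(157 mH · 17.9 µF) = 597 rad/s.
ζ = (R/2)·√(C/L) = (130/2)·√(17.9 µF/157 mH) = 0.694.
ω_d = ω_n√(1−ζ²) = 429 rad/s.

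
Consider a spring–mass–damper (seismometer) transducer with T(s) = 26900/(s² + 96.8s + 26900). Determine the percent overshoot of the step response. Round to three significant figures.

Matching coefficients with s² + 2ζω_n s + ω_n² gives ω_n² = 26900 ⇒ ω_n = 164 rad/s, and ζ = 96.8/(2ω_n) = 0.295.
Overshoot: exp(−π·0.295/√(1−0.295²)) = 0.379, i.e. 37.9%.

%OS ≈ 37.9%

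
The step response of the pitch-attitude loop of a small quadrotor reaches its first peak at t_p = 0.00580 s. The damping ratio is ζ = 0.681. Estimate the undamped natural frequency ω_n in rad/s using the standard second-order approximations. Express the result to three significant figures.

ω_n ≈ 740 rad/s

Peak time t_p = π/ω_d, so ω_d = π/t_p = π/0.00580 = 542 rad/s.
ω_n = ω_d/√(1−ζ²) = 542/√0.536 = 740 rad/s.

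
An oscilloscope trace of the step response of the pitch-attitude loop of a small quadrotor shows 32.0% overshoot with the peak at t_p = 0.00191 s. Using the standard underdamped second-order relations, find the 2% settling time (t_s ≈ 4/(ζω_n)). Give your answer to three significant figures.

t_s ≈ 0.00671 s

The overshoot fixes ζ = −ln(OS)/√(π²+ln²(OS)) = 0.341.
From t_p = π/ω_d, ω_d = π/0.00191 = 1640 rad/s, so ω_n = ω_d/√(1−ζ²) = 1750 rad/s.
t_s ≈ 4/(ζω_n) = 4/(0.341·1750) = 0.00671 s.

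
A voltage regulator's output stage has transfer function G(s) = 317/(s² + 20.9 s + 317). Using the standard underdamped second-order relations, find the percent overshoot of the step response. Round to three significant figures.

ω_n = √317 = 17.8 rad/s; ζ = 20.9/(2·17.8) = 0.587.
%OS = 100·exp(−πζ/√(1−ζ²)) = 10.3%.

%OS ≈ 10.3%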